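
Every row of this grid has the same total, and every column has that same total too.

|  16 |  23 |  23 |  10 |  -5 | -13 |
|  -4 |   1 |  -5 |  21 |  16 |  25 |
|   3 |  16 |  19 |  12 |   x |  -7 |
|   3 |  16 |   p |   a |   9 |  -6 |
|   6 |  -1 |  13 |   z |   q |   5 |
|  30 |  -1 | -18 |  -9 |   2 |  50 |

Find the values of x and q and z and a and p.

x = 11, q = 21, z = 10, a = 10, p = 22

Rows 1 and 2 both sum to 54, so that's the common total.
Row 3: 3 + 16 + 19 + 12 − 7 = 43, so its missing entry is 54 − 43 = 11.
Column 5: -5 + 16 + 11 + 9 + 2 = 33, so its missing entry is 54 − 33 = 21.
Row 5: 6 − 1 + 13 + 21 + 5 = 44, so its missing entry is 54 − 44 = 10.
Column 4: 10 + 21 + 12 + 10 − 9 = 44, so its missing entry is 54 − 44 = 10.
Row 4: 3 + 16 + 10 + 9 − 6 = 32, so its missing entry is 54 − 32 = 22.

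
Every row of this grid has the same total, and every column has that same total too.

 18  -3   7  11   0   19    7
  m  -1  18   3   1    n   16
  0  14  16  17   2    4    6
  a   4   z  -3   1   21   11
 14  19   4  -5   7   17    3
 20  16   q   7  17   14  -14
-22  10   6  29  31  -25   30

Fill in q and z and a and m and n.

q = -1, z = 9, a = 16, m = 13, n = 9

Rows 1 and 3 both sum to 59, so that's the common total.
The known cells in column 6 total 50, leaving 59 − 50 = 9 for the blank.
The known cells in row 2 total 46, leaving 59 − 46 = 13 for the blank.
The known cells in column 1 total 43, leaving 59 − 43 = 16 for the blank.
The known cells in row 4 total 50, leaving 59 − 50 = 9 for the blank.
The known cells in row 6 total 60, leaving 59 − 60 = -1 for the blank.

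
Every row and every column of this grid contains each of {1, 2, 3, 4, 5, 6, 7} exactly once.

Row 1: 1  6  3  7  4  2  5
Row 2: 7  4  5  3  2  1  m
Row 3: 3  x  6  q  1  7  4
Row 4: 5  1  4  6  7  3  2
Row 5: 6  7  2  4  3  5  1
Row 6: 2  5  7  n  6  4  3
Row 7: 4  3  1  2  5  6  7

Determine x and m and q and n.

x = 2, m = 6, q = 5, n = 1

At (row 2, col 7): row 2 already has {1, 2, 3, 4, 5, 7}, so the value is 6.
For row 6, column 4: row 6 already has {2, 3, 4, 5, 6, 7}; that leaves 1.
Cell (3,4): column 4 already has {1, 2, 3, 4, 6, 7} → 5.
Cell (3,2): row 3 already has {1, 3, 4, 5, 6, 7} → 2.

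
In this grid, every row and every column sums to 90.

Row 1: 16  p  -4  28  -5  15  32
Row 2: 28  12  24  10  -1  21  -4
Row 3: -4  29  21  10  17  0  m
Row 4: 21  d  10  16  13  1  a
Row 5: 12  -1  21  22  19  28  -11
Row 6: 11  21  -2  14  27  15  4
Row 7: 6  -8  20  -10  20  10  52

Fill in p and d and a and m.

p = 8, d = 29, a = 0, m = 17

Row 1 has 16 − 4 + 28 − 5 + 15 + 32 = 82; the blank must be 90 − 82 = 8.
Row 3 has -4 + 29 + 21 + 10 + 17 + 0 = 73; the blank must be 90 − 73 = 17.
Column 2 has 8 + 12 + 29 − 1 + 21 − 8 = 61; the blank must be 90 − 61 = 29.
Row 4 has 21 + 29 + 10 + 16 + 13 + 1 = 90; the blank must be 90 − 90 = 0.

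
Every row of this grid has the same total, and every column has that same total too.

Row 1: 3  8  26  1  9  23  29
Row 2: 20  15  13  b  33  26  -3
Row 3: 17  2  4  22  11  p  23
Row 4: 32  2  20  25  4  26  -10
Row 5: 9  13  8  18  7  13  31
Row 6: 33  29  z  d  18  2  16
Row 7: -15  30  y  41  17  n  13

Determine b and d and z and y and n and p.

b = -5, d = -3, z = 4, y = 24, n = -11, p = 20

Rows 1 and 4 both sum to 99, so that's the common total.
Row 3 has 17 + 2 + 4 + 22 + 11 + 23 = 79; the blank must be 99 − 79 = 20.
Column 6 has 23 + 26 + 20 + 26 + 13 + 2 = 110; the blank must be 99 − 110 = -11.
Row 7 has -15 + 30 + 41 + 17 − 11 + 13 = 75; the blank must be 99 − 75 = 24.
Row 2 has 20 + 15 + 13 + 33 + 26 − 3 = 104; the blank must be 99 − 104 = -5.
Column 4 has 1 − 5 + 22 + 25 + 18 + 41 = 102; the blank must be 99 − 102 = -3.
Row 6 has 33 + 29 − 3 + 18 + 2 + 16 = 95; the blank must be 99 − 95 = 4.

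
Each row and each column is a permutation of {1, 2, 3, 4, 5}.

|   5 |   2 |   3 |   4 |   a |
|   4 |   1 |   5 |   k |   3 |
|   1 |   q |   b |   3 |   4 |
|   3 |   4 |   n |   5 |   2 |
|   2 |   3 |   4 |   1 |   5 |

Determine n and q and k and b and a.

Cell (1,5): row 1 already has {2, 3, 4, 5} → 1.
For row 3, column 2: column 2 already has {1, 2, 3, 4}; that leaves 5.
Cell (3,3): row 3 already has {1, 3, 4, 5} → 2.
At (row 4, col 3): row 4 already has {2, 3, 4, 5}, so the value is 1.
For row 2, column 4: row 2 already has {1, 3, 4, 5}; that leaves 2.

n = 1, q = 5, k = 2, b = 2, a = 1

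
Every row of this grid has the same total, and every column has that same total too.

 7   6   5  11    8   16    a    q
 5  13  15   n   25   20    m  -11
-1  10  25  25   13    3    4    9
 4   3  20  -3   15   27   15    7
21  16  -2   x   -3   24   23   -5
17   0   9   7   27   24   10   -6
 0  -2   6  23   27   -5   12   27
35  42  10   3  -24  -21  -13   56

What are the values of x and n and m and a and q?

x = 14, n = 8, m = 13, a = 24, q = 11

Rows 3 and 4 both sum to 88, so that's the common total.
The known cells in column 8 total 77, leaving 88 − 77 = 11 for the blank.
The known cells in row 5 total 74, leaving 88 − 74 = 14 for the blank.
The known cells in row 1 total 64, leaving 88 − 64 = 24 for the blank.
The known cells in column 7 total 75, leaving 88 − 75 = 13 for the blank.
The known cells in row 2 total 80, leaving 88 − 80 = 8 for the blank.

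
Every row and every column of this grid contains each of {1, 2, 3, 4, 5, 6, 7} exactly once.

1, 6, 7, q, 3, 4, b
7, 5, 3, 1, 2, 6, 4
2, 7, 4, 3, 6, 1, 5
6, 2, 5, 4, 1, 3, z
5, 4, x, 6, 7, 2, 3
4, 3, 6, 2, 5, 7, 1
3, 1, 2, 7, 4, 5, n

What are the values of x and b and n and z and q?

For row 1, column 4: column 4 already has {1, 2, 3, 4, 6, 7}; that leaves 5.
For row 5, column 3: row 5 already has {2, 3, 4, 5, 6, 7}; that leaves 1.
For row 1, column 7: row 1 already has {1, 3, 4, 5, 6, 7}; that leaves 2.
At (row 4, col 7): row 4 already has {1, 2, 3, 4, 5, 6}, so the value is 7.
Cell (7,7): row 7 already has {1, 2, 3, 4, 5, 7} → 6.

x = 1, b = 2, n = 6, z = 7, q = 5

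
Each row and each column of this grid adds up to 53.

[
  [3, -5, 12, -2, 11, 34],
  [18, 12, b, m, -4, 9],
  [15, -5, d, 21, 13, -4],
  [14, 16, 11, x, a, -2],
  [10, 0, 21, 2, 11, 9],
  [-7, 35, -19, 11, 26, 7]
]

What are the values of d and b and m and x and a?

Column 5 has 11 − 4 + 13 + 11 + 26 = 57; the blank must be 53 − 57 = -4.
Row 4 has 14 + 16 + 11 − 4 − 2 = 35; the blank must be 53 − 35 = 18.
Row 3 has 15 − 5 + 21 + 13 − 4 = 40; the blank must be 53 − 40 = 13.
Column 3 has 12 + 13 + 11 + 21 − 19 = 38; the blank must be 53 − 38 = 15.
Row 2 has 18 + 12 + 15 − 4 + 9 = 50; the blank must be 53 − 50 = 3.

d = 13, b = 15, m = 3, x = 18, a = -4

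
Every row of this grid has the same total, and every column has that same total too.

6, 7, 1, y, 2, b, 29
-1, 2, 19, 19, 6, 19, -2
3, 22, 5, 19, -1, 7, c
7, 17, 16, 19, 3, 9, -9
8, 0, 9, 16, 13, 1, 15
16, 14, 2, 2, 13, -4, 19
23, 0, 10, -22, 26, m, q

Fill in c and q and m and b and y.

c = 7, q = 3, m = 22, b = 8, y = 9

Rows 2 and 4 both sum to 62, so that's the common total.
Column 4: 19 + 19 + 19 + 16 + 2 − 22 = 53, so its missing entry is 62 − 53 = 9.
Row 3: 3 + 22 + 5 + 19 − 1 + 7 = 55, so its missing entry is 62 − 55 = 7.
Row 1: 6 + 7 + 1 + 9 + 2 + 29 = 54, so its missing entry is 62 − 54 = 8.
Column 6: 8 + 19 + 7 + 9 + 1 − 4 = 40, so its missing entry is 62 − 40 = 22.
Row 7: 23 + 0 + 10 − 22 + 26 + 22 = 59, so its missing entry is 62 − 59 = 3.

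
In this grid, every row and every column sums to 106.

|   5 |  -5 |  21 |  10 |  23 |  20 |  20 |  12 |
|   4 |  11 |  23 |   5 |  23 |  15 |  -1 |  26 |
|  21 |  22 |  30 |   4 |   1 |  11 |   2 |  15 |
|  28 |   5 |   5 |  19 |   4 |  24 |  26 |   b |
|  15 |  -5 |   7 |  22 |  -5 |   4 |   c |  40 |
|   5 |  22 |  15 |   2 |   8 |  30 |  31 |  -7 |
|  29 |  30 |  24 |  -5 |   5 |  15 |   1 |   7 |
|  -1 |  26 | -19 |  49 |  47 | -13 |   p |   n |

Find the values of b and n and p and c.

Row 5 has 15 − 5 + 7 + 22 − 5 + 4 + 40 = 78; the blank must be 106 − 78 = 28.
Row 4 has 28 + 5 + 5 + 19 + 4 + 24 + 26 = 111; the blank must be 106 − 111 = -5.
Column 7 has 20 − 1 + 2 + 26 + 28 + 31 + 1 = 107; the blank must be 106 − 107 = -1.
Row 8 has -1 + 26 − 19 + 49 + 47 − 13 − 1 = 88; the blank must be 106 − 88 = 18.

b = -5, n = 18, p = -1, c = 28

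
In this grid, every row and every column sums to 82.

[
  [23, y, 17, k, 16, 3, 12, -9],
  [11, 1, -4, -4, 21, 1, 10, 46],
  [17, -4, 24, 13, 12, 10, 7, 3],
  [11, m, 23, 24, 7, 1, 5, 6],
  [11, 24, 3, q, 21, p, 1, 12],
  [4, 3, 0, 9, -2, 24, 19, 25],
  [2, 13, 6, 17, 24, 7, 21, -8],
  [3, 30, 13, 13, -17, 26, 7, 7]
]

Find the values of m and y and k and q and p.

The known cells in row 4 total 77, leaving 82 − 77 = 5 for the blank.
The known cells in column 2 total 72, leaving 82 − 72 = 10 for the blank.
The known cells in row 1 total 72, leaving 82 − 72 = 10 for the blank.
The known cells in column 4 total 82, leaving 82 − 82 = 0 for the blank.
The known cells in row 5 total 72, leaving 82 − 72 = 10 for the blank.

m = 5, y = 10, k = 10, q = 0, p = 10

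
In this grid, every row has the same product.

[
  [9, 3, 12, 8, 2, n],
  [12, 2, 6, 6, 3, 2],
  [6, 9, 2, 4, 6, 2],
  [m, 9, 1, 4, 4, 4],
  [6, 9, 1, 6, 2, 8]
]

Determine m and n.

Rows 2 and 3 each multiply to 5184, so every row has product 5184.
Row 4: 9×1×4×4×4 = 576, so the missing entry is 5184 ÷ 576 = 9.
Row 1: 9×3×12×8×2 = 5184, so the missing entry is 5184 ÷ 5184 = 1.

m = 9, n = 1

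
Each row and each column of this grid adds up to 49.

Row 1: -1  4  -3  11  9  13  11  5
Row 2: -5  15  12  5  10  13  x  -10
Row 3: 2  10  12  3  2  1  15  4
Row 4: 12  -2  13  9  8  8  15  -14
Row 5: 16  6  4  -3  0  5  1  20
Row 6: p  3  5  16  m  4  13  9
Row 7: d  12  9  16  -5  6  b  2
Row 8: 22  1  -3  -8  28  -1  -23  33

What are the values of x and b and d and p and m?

x = 9, b = 8, d = 1, p = 2, m = -3

Column 5: 9 + 10 + 2 + 8 + 0 − 5 + 28 = 52, so its missing entry is 49 − 52 = -3.
Row 6: 3 + 5 + 16 − 3 + 4 + 13 + 9 = 47, so its missing entry is 49 − 47 = 2.
Column 1: -1 − 5 + 2 + 12 + 16 + 2 + 22 = 48, so its missing entry is 49 − 48 = 1.
Row 7: 1 + 12 + 9 + 16 − 5 + 6 + 2 = 41, so its missing entry is 49 − 41 = 8.
Row 2: -5 + 15 + 12 + 5 + 10 + 13 − 10 = 40, so its missing entry is 49 − 40 = 9.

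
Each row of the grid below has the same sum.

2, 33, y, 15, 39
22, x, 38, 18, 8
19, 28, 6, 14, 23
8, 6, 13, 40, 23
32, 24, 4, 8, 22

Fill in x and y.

The complete rows each total 90.
Row 2 is missing 90 − 86 = 4 (since 22 + 38 + 18 + 8 = 86).
Row 1 is missing 90 − 89 = 1 (since 2 + 33 + 15 + 39 = 89).

x = 4, y = 1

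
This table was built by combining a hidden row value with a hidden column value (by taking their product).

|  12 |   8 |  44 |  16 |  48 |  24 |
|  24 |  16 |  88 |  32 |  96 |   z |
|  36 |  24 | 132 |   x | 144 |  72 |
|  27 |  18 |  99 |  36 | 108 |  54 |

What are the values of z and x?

Each row is a constant multiple of every other row — this is a multiplication table with the headers hidden.
Row 2 is 88/44 = 2/1 times row 1, so its entry in column 6 is 24 × 2/1 = 48.
Row 3 is 132/44 = 3/1 times row 1, so its entry in column 4 is 16 × 3/1 = 48.

z = 48, x = 48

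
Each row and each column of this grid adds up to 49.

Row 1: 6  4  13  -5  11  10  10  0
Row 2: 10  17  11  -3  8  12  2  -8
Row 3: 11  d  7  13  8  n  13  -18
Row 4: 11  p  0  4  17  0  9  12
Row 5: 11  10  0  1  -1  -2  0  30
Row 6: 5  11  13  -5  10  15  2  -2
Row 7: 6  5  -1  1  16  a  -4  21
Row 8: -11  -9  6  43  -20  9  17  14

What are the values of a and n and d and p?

a = 5, n = 0, d = 15, p = -4

Row 4 has 11 + 0 + 4 + 17 + 0 + 9 + 12 = 53; the blank must be 49 − 53 = -4.
Column 2 has 4 + 17 − 4 + 10 + 11 + 5 − 9 = 34; the blank must be 49 − 34 = 15.
Row 3 has 11 + 15 + 7 + 13 + 8 + 13 − 18 = 49; the blank must be 49 − 49 = 0.
Row 7 has 6 + 5 − 1 + 1 + 16 − 4 + 21 = 44; the blank must be 49 − 44 = 5.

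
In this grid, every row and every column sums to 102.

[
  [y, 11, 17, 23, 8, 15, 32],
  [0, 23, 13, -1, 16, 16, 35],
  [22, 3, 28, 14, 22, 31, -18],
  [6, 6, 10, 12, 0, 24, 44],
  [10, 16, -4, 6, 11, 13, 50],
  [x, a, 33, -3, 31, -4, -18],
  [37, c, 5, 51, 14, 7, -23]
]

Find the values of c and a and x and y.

Row 7 has 37 + 5 + 51 + 14 + 7 − 23 = 91; the blank must be 102 − 91 = 11.
Column 2 has 11 + 23 + 3 + 6 + 16 + 11 = 70; the blank must be 102 − 70 = 32.
Row 6 has 32 + 33 − 3 + 31 − 4 − 18 = 71; the blank must be 102 − 71 = 31.
Row 1 has 11 + 17 + 23 + 8 + 15 + 32 = 106; the blank must be 102 − 106 = -4.

c = 11, a = 32, x = 31, y = -4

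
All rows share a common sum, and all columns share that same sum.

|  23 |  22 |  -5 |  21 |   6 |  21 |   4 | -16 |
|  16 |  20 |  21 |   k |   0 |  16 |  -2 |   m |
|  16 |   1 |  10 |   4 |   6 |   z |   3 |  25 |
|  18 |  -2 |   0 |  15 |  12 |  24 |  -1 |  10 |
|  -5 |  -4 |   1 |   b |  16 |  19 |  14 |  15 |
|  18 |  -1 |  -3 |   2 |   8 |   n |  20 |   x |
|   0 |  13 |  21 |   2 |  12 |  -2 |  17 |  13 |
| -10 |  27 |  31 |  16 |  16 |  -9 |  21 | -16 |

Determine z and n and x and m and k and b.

z = 11, n = -4, x = 36, m = 9, k = -4, b = 20

Rows 1 and 4 both sum to 76, so that's the common total.
Row 5: -5 − 4 + 1 + 16 + 19 + 14 + 15 = 56, so its missing entry is 76 − 56 = 20.
Row 3: 16 + 1 + 10 + 4 + 6 + 3 + 25 = 65, so its missing entry is 76 − 65 = 11.
Column 6: 21 + 16 + 11 + 24 + 19 − 2 − 9 = 80, so its missing entry is 76 − 80 = -4.
Row 6: 18 − 1 − 3 + 2 + 8 − 4 + 20 = 40, so its missing entry is 76 − 40 = 36.
Column 8: -16 + 25 + 10 + 15 + 36 + 13 − 16 = 67, so its missing entry is 76 − 67 = 9.
Row 2: 16 + 20 + 21 + 0 + 16 − 2 + 9 = 80, so its missing entry is 76 − 80 = -4.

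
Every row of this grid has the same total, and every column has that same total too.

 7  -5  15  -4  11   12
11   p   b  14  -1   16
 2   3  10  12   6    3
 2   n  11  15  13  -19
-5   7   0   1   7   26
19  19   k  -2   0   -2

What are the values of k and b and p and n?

k = 2, b = -2, p = -2, n = 14

Rows 1 and 3 both sum to 36, so that's the common total.
Row 4 has 2 + 11 + 15 + 13 − 19 = 22; the blank must be 36 − 22 = 14.
Column 2 has -5 + 3 + 14 + 7 + 19 = 38; the blank must be 36 − 38 = -2.
Row 2 has 11 − 2 + 14 − 1 + 16 = 38; the blank must be 36 − 38 = -2.
Row 6 has 19 + 19 − 2 + 0 − 2 = 34; the blank must be 36 − 34 = 2.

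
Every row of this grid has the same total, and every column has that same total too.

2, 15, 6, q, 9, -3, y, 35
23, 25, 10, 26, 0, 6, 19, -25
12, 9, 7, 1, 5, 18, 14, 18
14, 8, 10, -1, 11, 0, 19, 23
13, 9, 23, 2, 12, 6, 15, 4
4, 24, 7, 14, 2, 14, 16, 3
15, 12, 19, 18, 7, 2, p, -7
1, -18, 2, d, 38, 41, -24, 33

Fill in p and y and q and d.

Rows 2 and 3 both sum to 84, so that's the common total.
The known cells in row 7 total 66, leaving 84 − 66 = 18 for the blank.
The known cells in row 8 total 73, leaving 84 − 73 = 11 for the blank.
The known cells in column 4 total 71, leaving 84 − 71 = 13 for the blank.
The known cells in row 1 total 77, leaving 84 − 77 = 7 for the blank.

p = 18, y = 7, q = 13, d = 11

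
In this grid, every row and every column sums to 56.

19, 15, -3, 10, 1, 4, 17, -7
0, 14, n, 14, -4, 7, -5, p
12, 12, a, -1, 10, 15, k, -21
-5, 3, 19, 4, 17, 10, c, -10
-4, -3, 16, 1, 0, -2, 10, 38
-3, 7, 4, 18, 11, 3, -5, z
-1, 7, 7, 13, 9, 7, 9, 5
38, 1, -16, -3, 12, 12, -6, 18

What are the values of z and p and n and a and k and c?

Row 6 has -3 + 7 + 4 + 18 + 11 + 3 − 5 = 35; the blank must be 56 − 35 = 21.
Column 8 has -7 − 21 − 10 + 38 + 21 + 5 + 18 = 44; the blank must be 56 − 44 = 12.
Row 2 has 0 + 14 + 14 − 4 + 7 − 5 + 12 = 38; the blank must be 56 − 38 = 18.
Row 4 has -5 + 3 + 19 + 4 + 17 + 10 − 10 = 38; the blank must be 56 − 38 = 18.
Column 7 has 17 − 5 + 18 + 10 − 5 + 9 − 6 = 38; the blank must be 56 − 38 = 18.
Row 3 has 12 + 12 − 1 + 10 + 15 + 18 − 21 = 45; the blank must be 56 − 45 = 11.

z = 21, p = 12, n = 18, a = 11, k = 18, c = 18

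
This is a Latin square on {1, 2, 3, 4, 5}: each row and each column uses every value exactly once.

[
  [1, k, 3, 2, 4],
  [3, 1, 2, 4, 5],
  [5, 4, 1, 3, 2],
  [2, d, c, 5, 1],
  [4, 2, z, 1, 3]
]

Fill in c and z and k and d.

For row 1, column 2: row 1 already has {1, 2, 3, 4}; that leaves 5.
Cell (4,2): column 2 already has {1, 2, 4, 5} → 3.
Cell (4,3): row 4 already has {1, 2, 3, 5} → 4.
For row 5, column 3: row 5 already has {1, 2, 3, 4}; that leaves 5.

c = 4, z = 5, k = 5, d = 3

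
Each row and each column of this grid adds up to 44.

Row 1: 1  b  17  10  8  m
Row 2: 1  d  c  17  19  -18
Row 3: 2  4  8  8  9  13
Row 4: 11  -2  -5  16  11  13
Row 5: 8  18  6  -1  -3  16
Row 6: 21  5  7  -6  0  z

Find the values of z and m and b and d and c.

z = 17, m = 3, b = 5, d = 14, c = 11

The known cells in column 3 total 33, leaving 44 − 33 = 11 for the blank.
The known cells in row 6 total 27, leaving 44 − 27 = 17 for the blank.
The known cells in row 2 total 30, leaving 44 − 30 = 14 for the blank.
The known cells in column 2 total 39, leaving 44 − 39 = 5 for the blank.
The known cells in row 1 total 41, leaving 44 − 41 = 3 for the blank.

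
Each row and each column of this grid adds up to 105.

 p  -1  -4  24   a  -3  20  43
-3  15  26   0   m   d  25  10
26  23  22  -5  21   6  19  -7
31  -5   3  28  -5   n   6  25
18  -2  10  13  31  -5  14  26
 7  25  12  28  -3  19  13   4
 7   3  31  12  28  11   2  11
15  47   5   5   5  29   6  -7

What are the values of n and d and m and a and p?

n = 22, d = 26, m = 6, a = 22, p = 4

Column 1: -3 + 26 + 31 + 18 + 7 + 7 + 15 = 101, so its missing entry is 105 − 101 = 4.
Row 1: 4 − 1 − 4 + 24 − 3 + 20 + 43 = 83, so its missing entry is 105 − 83 = 22.
Column 5: 22 + 21 − 5 + 31 − 3 + 28 + 5 = 99, so its missing entry is 105 − 99 = 6.
Row 2: -3 + 15 + 26 + 0 + 6 + 25 + 10 = 79, so its missing entry is 105 − 79 = 26.
Row 4: 31 − 5 + 3 + 28 − 5 + 6 + 25 = 83, so its missing entry is 105 − 83 = 22.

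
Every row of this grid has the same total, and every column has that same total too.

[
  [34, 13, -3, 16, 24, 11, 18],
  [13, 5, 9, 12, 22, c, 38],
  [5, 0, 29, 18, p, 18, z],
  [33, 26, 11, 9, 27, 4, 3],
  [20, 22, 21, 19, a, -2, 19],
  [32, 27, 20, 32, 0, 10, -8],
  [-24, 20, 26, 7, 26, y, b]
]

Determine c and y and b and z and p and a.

Rows 1 and 4 both sum to 113, so that's the common total.
The known cells in row 5 total 99, leaving 113 − 99 = 14 for the blank.
The known cells in column 5 total 113, leaving 113 − 113 = 0 for the blank.
The known cells in row 2 total 99, leaving 113 − 99 = 14 for the blank.
The known cells in column 6 total 55, leaving 113 − 55 = 58 for the blank.
The known cells in row 3 total 70, leaving 113 − 70 = 43 for the blank.
The known cells in row 7 total 113, leaving 113 − 113 = 0 for the blank.

c = 14, y = 58, b = 0, z = 43, p = 0, a = 14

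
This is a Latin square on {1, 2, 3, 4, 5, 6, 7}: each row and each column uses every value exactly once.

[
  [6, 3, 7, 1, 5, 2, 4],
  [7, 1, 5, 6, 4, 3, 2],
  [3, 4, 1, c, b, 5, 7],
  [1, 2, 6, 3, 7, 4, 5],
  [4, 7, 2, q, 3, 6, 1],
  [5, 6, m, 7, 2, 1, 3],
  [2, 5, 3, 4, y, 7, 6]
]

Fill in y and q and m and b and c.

y = 1, q = 5, m = 4, b = 6, c = 2

Cell (5,4): row 5 already has {1, 2, 3, 4, 6, 7} → 5.
Cell (7,5): row 7 already has {2, 3, 4, 5, 6, 7} → 1.
Cell (3,5): column 5 already has {1, 2, 3, 4, 5, 7} → 6.
For row 3, column 4: row 3 already has {1, 3, 4, 5, 6, 7}; that leaves 2.
Cell (6,3): row 6 already has {1, 2, 3, 5, 6, 7} → 4.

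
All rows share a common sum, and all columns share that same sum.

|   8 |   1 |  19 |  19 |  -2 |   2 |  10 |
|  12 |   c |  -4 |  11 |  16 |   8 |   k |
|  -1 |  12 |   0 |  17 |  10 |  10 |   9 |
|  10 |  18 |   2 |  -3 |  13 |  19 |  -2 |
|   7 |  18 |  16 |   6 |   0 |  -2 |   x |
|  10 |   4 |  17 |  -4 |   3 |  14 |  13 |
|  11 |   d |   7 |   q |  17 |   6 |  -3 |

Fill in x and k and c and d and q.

x = 12, k = 18, c = -4, d = 8, q = 11

Rows 1 and 3 both sum to 57, so that's the common total.
The known cells in row 5 total 45, leaving 57 − 45 = 12 for the blank.
The known cells in column 7 total 39, leaving 57 − 39 = 18 for the blank.
The known cells in row 2 total 61, leaving 57 − 61 = -4 for the blank.
The known cells in column 2 total 49, leaving 57 − 49 = 8 for the blank.
The known cells in row 7 total 46, leaving 57 − 46 = 11 for the blank.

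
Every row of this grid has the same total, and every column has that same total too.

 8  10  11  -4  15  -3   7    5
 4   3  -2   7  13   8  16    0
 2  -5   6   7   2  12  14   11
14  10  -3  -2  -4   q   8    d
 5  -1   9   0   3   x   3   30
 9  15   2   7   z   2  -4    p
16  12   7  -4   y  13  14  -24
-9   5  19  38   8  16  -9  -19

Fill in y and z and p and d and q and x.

y = 15, z = -3, p = 21, d = 25, q = 1, x = 0

Rows 1 and 2 both sum to 49, so that's the common total.
Row 7 has 16 + 12 + 7 − 4 + 13 + 14 − 24 = 34; the blank must be 49 − 34 = 15.
Column 5 has 15 + 13 + 2 − 4 + 3 + 15 + 8 = 52; the blank must be 49 − 52 = -3.
Row 6 has 9 + 15 + 2 + 7 − 3 + 2 − 4 = 28; the blank must be 49 − 28 = 21.
Column 8 has 5 + 0 + 11 + 30 + 21 − 24 − 19 = 24; the blank must be 49 − 24 = 25.
Row 5 has 5 − 1 + 9 + 0 + 3 + 3 + 30 = 49; the blank must be 49 − 49 = 0.
Row 4 has 14 + 10 − 3 − 2 − 4 + 8 + 25 = 48; the blank must be 49 − 48 = 1.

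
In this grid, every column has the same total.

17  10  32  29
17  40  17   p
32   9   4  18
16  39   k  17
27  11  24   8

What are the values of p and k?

p = 37, k = 32

The complete columns each total 109.
Column 4 is missing 109 − 72 = 37 (since 29 + 18 + 17 + 8 = 72).
Column 3 is missing 109 − 77 = 32 (since 32 + 17 + 4 + 24 = 77).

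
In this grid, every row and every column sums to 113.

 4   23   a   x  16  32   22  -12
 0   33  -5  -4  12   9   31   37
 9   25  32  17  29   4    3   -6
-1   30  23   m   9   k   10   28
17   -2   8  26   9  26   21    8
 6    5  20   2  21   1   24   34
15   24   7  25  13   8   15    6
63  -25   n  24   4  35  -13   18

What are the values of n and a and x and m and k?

n = 7, a = 21, x = 7, m = 16, k = -2

Row 8: 63 − 25 + 24 + 4 + 35 − 13 + 18 = 106, so its missing entry is 113 − 106 = 7.
Column 3: -5 + 32 + 23 + 8 + 20 + 7 + 7 = 92, so its missing entry is 113 − 92 = 21.
Row 1: 4 + 23 + 21 + 16 + 32 + 22 − 12 = 106, so its missing entry is 113 − 106 = 7.
Column 4: 7 − 4 + 17 + 26 + 2 + 25 + 24 = 97, so its missing entry is 113 − 97 = 16.
Row 4: -1 + 30 + 23 + 16 + 9 + 10 + 28 = 115, so its missing entry is 113 − 115 = -2.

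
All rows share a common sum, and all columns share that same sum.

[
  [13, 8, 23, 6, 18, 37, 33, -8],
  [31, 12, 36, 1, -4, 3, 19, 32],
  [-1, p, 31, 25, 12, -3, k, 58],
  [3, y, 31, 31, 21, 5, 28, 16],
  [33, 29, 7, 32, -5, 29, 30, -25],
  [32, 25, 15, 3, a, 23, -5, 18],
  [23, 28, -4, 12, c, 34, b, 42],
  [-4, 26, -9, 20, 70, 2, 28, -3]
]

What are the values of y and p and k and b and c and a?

y = -5, p = 7, k = 1, b = -4, c = -1, a = 19

Rows 1 and 2 both sum to 130, so that's the common total.
Row 4: 3 + 31 + 31 + 21 + 5 + 28 + 16 = 135, so its missing entry is 130 − 135 = -5.
Column 2: 8 + 12 − 5 + 29 + 25 + 28 + 26 = 123, so its missing entry is 130 − 123 = 7.
Row 6: 32 + 25 + 15 + 3 + 23 − 5 + 18 = 111, so its missing entry is 130 − 111 = 19.
Column 5: 18 − 4 + 12 + 21 − 5 + 19 + 70 = 131, so its missing entry is 130 − 131 = -1.
Row 3: -1 + 7 + 31 + 25 + 12 − 3 + 58 = 129, so its missing entry is 130 − 129 = 1.
Row 7: 23 + 28 − 4 + 12 − 1 + 34 + 42 = 134, so its missing entry is 130 − 134 = -4.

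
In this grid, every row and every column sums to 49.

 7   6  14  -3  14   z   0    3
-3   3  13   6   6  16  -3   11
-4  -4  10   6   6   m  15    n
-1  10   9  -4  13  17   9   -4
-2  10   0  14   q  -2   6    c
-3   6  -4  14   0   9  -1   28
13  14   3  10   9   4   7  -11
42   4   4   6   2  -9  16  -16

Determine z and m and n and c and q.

The known cells in column 5 total 50, leaving 49 − 50 = -1 for the blank.
The known cells in row 1 total 41, leaving 49 − 41 = 8 for the blank.
The known cells in column 6 total 43, leaving 49 − 43 = 6 for the blank.
The known cells in row 3 total 35, leaving 49 − 35 = 14 for the blank.
The known cells in row 5 total 25, leaving 49 − 25 = 24 for the blank.

z = 8, m = 6, n = 14, c = 24, q = -1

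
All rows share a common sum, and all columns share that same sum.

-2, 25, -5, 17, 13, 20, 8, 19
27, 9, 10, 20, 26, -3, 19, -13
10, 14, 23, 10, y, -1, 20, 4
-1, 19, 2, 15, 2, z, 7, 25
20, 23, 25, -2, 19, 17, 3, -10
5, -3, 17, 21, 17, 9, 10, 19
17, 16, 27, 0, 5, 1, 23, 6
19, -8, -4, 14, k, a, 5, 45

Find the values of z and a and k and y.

Rows 1 and 2 both sum to 95, so that's the common total.
Row 3: 10 + 14 + 23 + 10 − 1 + 20 + 4 = 80, so its missing entry is 95 − 80 = 15.
Column 5: 13 + 26 + 15 + 2 + 19 + 17 + 5 = 97, so its missing entry is 95 − 97 = -2.
Row 8: 19 − 8 − 4 + 14 − 2 + 5 + 45 = 69, so its missing entry is 95 − 69 = 26.
Row 4: -1 + 19 + 2 + 15 + 2 + 7 + 25 = 69, so its missing entry is 95 − 69 = 26.

z = 26, a = 26, k = -2, y = 15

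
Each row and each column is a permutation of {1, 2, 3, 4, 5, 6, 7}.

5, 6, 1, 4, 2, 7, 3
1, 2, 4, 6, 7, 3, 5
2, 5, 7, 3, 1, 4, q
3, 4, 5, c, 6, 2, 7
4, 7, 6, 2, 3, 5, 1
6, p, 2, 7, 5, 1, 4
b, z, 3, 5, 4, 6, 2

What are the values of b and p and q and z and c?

b = 7, p = 3, q = 6, z = 1, c = 1

At (row 6, col 2): row 6 already has {1, 2, 4, 5, 6, 7}, so the value is 3.
Cell (7,2): column 2 already has {2, 3, 4, 5, 6, 7} → 1.
At (row 4, col 4): row 4 already has {2, 3, 4, 5, 6, 7}, so the value is 1.
Cell (3,7): row 3 already has {1, 2, 3, 4, 5, 7} → 6.
Cell (7,1): row 7 already has {1, 2, 3, 4, 5, 6} → 7.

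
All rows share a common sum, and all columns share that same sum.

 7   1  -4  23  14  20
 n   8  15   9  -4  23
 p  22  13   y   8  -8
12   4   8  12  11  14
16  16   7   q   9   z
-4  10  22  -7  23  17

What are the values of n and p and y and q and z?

n = 10, p = 20, y = 6, q = 18, z = -5

Rows 1 and 4 both sum to 61, so that's the common total.
The known cells in column 6 total 66, leaving 61 − 66 = -5 for the blank.
The known cells in row 5 total 43, leaving 61 − 43 = 18 for the blank.
The known cells in column 4 total 55, leaving 61 − 55 = 6 for the blank.
The known cells in row 3 total 41, leaving 61 − 41 = 20 for the blank.
The known cells in row 2 total 51, leaving 61 − 51 = 10 for the blank.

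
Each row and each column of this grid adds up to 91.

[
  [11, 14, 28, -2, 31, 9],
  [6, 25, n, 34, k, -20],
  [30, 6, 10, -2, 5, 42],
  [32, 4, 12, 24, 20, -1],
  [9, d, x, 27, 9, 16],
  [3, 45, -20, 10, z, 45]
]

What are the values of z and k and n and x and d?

Row 6 has 3 + 45 − 20 + 10 + 45 = 83; the blank must be 91 − 83 = 8.
Column 5 has 31 + 5 + 20 + 9 + 8 = 73; the blank must be 91 − 73 = 18.
Row 2 has 6 + 25 + 34 + 18 − 20 = 63; the blank must be 91 − 63 = 28.
Column 3 has 28 + 28 + 10 + 12 − 20 = 58; the blank must be 91 − 58 = 33.
Row 5 has 9 + 33 + 27 + 9 + 16 = 94; the blank must be 91 − 94 = -3.

z = 8, k = 18, n = 28, x = 33, d = -3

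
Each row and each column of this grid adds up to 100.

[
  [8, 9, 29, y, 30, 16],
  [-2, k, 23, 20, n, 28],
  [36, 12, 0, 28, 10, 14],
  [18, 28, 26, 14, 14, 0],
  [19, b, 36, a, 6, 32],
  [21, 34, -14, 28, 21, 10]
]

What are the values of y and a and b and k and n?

y = 8, a = 2, b = 5, k = 12, n = 19

Row 1 has 8 + 9 + 29 + 30 + 16 = 92; the blank must be 100 − 92 = 8.
Column 4 has 8 + 20 + 28 + 14 + 28 = 98; the blank must be 100 − 98 = 2.
Column 5 has 30 + 10 + 14 + 6 + 21 = 81; the blank must be 100 − 81 = 19.
Row 2 has -2 + 23 + 20 + 19 + 28 = 88; the blank must be 100 − 88 = 12.
Row 5 has 19 + 36 + 2 + 6 + 32 = 95; the blank must be 100 − 95 = 5.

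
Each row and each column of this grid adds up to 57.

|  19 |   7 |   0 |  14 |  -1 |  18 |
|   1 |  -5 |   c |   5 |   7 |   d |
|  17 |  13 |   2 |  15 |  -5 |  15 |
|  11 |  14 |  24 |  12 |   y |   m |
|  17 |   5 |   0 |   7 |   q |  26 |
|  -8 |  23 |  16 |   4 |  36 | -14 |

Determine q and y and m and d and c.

Row 5 has 17 + 5 + 0 + 7 + 26 = 55; the blank must be 57 − 55 = 2.
Column 3 has 0 + 2 + 24 + 0 + 16 = 42; the blank must be 57 − 42 = 15.
Column 5 has -1 + 7 − 5 + 2 + 36 = 39; the blank must be 57 − 39 = 18.
Row 2 has 1 − 5 + 15 + 5 + 7 = 23; the blank must be 57 − 23 = 34.
Row 4 has 11 + 14 + 24 + 12 + 18 = 79; the blank must be 57 − 79 = -22.

q = 2, y = 18, m = -22, d = 34, c = 15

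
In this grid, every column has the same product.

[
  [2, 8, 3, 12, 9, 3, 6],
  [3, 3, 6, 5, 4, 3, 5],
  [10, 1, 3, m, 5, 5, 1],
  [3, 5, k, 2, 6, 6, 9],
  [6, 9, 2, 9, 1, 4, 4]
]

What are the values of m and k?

m = 1, k = 10

Columns 2 and 7 each multiply to 1080, so every column has product 1080.
Column 4: 12×5×2×9 = 1080, so the missing entry is 1080 ÷ 1080 = 1.
Column 3: 3×6×3×2 = 108, so the missing entry is 1080 ÷ 108 = 10.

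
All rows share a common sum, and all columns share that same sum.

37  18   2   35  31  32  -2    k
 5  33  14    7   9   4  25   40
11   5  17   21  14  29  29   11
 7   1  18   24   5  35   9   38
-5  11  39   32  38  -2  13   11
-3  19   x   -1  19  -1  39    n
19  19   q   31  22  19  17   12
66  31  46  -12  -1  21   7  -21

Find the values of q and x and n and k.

Rows 2 and 3 both sum to 137, so that's the common total.
Row 1: 37 + 18 + 2 + 35 + 31 + 32 − 2 = 153, so its missing entry is 137 − 153 = -16.
Row 7: 19 + 19 + 31 + 22 + 19 + 17 + 12 = 139, so its missing entry is 137 − 139 = -2.
Column 8: -16 + 40 + 11 + 38 + 11 + 12 − 21 = 75, so its missing entry is 137 − 75 = 62.
Row 6: -3 + 19 − 1 + 19 − 1 + 39 + 62 = 134, so its missing entry is 137 − 134 = 3.

q = -2, x = 3, n = 62, k = -16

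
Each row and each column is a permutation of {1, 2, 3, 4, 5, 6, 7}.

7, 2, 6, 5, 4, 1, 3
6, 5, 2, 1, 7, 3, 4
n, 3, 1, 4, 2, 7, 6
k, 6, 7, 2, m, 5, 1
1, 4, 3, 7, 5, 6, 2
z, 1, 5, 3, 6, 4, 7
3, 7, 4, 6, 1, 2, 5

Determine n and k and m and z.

Cell (6,1): row 6 already has {1, 3, 4, 5, 6, 7} → 2.
At (row 3, col 1): row 3 already has {1, 2, 3, 4, 6, 7}, so the value is 5.
Cell (4,5): column 5 already has {1, 2, 4, 5, 6, 7} → 3.
Cell (4,1): row 4 already has {1, 2, 3, 5, 6, 7} → 4.

n = 5, k = 4, m = 3, z = 2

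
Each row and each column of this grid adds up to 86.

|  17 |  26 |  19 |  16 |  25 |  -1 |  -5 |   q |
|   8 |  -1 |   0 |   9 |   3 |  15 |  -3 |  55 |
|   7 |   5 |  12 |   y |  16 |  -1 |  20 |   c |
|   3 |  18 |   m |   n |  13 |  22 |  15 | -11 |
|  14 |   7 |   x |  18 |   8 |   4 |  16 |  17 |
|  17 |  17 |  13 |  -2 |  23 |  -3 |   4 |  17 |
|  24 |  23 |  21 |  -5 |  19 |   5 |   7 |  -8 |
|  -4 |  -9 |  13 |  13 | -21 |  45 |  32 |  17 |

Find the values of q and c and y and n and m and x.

The known cells in row 1 total 97, leaving 86 − 97 = -11 for the blank.
The known cells in column 8 total 76, leaving 86 − 76 = 10 for the blank.
The known cells in row 5 total 84, leaving 86 − 84 = 2 for the blank.
The known cells in row 3 total 69, leaving 86 − 69 = 17 for the blank.
The known cells in column 4 total 66, leaving 86 − 66 = 20 for the blank.
The known cells in row 4 total 80, leaving 86 − 80 = 6 for the blank.

q = -11, c = 10, y = 17, n = 20, m = 6, x = 2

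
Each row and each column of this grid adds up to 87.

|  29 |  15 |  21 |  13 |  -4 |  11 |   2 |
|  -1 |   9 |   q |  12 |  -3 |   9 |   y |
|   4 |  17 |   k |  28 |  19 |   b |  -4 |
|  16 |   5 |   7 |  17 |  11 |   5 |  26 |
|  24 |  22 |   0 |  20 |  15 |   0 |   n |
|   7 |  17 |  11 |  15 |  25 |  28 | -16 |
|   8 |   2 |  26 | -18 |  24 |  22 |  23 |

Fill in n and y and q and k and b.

n = 6, y = 50, q = 11, k = 11, b = 12

Row 5: 24 + 22 + 0 + 20 + 15 + 0 = 81, so its missing entry is 87 − 81 = 6.
Column 7: 2 − 4 + 26 + 6 − 16 + 23 = 37, so its missing entry is 87 − 37 = 50.
Row 2: -1 + 9 + 12 − 3 + 9 + 50 = 76, so its missing entry is 87 − 76 = 11.
Column 3: 21 + 11 + 7 + 0 + 11 + 26 = 76, so its missing entry is 87 − 76 = 11.
Row 3: 4 + 17 + 11 + 28 + 19 − 4 = 75, so its missing entry is 87 − 75 = 12.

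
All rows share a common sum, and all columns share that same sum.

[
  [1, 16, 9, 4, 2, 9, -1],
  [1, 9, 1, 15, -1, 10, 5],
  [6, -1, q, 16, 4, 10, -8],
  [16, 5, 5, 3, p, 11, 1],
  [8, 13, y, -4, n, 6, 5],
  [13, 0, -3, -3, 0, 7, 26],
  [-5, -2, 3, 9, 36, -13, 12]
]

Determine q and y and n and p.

q = 13, y = 12, n = 0, p = -1

Rows 1 and 2 both sum to 40, so that's the common total.
Row 4: 16 + 5 + 5 + 3 + 11 + 1 = 41, so its missing entry is 40 − 41 = -1.
Column 5: 2 − 1 + 4 − 1 + 0 + 36 = 40, so its missing entry is 40 − 40 = 0.
Row 5: 8 + 13 − 4 + 0 + 6 + 5 = 28, so its missing entry is 40 − 28 = 12.
Row 3: 6 − 1 + 16 + 4 + 10 − 8 = 27, so its missing entry is 40 − 27 = 13.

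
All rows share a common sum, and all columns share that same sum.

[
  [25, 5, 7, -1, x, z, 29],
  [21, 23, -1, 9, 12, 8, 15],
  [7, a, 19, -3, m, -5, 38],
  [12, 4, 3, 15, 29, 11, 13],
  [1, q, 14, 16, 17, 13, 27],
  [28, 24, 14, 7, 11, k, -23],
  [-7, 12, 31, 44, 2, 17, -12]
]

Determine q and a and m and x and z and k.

Rows 2 and 4 both sum to 87, so that's the common total.
Row 6 has 28 + 24 + 14 + 7 + 11 − 23 = 61; the blank must be 87 − 61 = 26.
Column 6 has 8 − 5 + 11 + 13 + 26 + 17 = 70; the blank must be 87 − 70 = 17.
Row 1 has 25 + 5 + 7 − 1 + 17 + 29 = 82; the blank must be 87 − 82 = 5.
Column 5 has 5 + 12 + 29 + 17 + 11 + 2 = 76; the blank must be 87 − 76 = 11.
Row 3 has 7 + 19 − 3 + 11 − 5 + 38 = 67; the blank must be 87 − 67 = 20.
Row 5 has 1 + 14 + 16 + 17 + 13 + 27 = 88; the blank must be 87 − 88 = -1.

q = -1, a = 20, m = 11, x = 5, z = 17, k = 26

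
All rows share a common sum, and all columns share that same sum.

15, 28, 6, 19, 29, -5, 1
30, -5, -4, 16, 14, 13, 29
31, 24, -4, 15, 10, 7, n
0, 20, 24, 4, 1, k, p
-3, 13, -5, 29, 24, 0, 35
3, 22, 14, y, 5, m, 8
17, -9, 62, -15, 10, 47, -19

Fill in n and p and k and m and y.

Rows 1 and 2 both sum to 93, so that's the common total.
Row 3: 31 + 24 − 4 + 15 + 10 + 7 = 83, so its missing entry is 93 − 83 = 10.
Column 7: 1 + 29 + 10 + 35 + 8 − 19 = 64, so its missing entry is 93 − 64 = 29.
Column 4: 19 + 16 + 15 + 4 + 29 − 15 = 68, so its missing entry is 93 − 68 = 25.
Row 6: 3 + 22 + 14 + 25 + 5 + 8 = 77, so its missing entry is 93 − 77 = 16.
Row 4: 0 + 20 + 24 + 4 + 1 + 29 = 78, so its missing entry is 93 − 78 = 15.

n = 10, p = 29, k = 15, m = 16, y = 25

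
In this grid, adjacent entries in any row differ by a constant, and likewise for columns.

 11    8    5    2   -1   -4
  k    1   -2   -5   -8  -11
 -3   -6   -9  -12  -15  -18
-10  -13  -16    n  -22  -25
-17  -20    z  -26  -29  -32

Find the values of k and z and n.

k = 4, z = -23, n = -19

Along each row the entries change by -3 per step; down each column they change by -7.
Row 2: from 1 at column 2, stepping by -3 to column 1 gives 4.
Row 5: from -17 at column 1, stepping by -3 to column 3 gives -23.
Row 4: from -10 at column 1, stepping by -3 to column 4 gives -19.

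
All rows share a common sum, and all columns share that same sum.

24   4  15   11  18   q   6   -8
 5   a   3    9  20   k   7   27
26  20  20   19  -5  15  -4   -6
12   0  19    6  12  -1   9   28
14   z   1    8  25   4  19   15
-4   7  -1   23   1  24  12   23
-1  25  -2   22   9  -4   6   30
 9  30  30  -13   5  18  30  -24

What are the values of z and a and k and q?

z = -1, a = 0, k = 14, q = 15

Rows 3 and 4 both sum to 85, so that's the common total.
Row 5 has 14 + 1 + 8 + 25 + 4 + 19 + 15 = 86; the blank must be 85 − 86 = -1.
Column 2 has 4 + 20 + 0 − 1 + 7 + 25 + 30 = 85; the blank must be 85 − 85 = 0.
Row 1 has 24 + 4 + 15 + 11 + 18 + 6 − 8 = 70; the blank must be 85 − 70 = 15.
Row 2 has 5 + 0 + 3 + 9 + 20 + 7 + 27 = 71; the blank must be 85 − 71 = 14.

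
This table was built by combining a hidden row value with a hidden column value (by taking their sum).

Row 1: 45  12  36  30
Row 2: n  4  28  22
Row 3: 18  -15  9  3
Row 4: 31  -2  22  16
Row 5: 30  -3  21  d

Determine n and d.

n = 37, d = 15

The difference between any two rows is the same in every column — this is an addition table with the headers hidden.
Row 2 minus row 1 is 28 − 36 = -8, so its entry in column 1 is 45 + (-8) = 37.
Row 5 minus row 1 is 21 − 36 = -15, so its entry in column 4 is 30 + (-15) = 15.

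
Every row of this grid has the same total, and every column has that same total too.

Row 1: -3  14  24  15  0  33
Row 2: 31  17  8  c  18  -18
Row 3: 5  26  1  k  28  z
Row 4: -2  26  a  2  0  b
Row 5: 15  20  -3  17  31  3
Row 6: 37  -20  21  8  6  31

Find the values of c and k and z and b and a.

Rows 1 and 5 both sum to 83, so that's the common total.
The known cells in column 3 total 51, leaving 83 − 51 = 32 for the blank.
The known cells in row 2 total 56, leaving 83 − 56 = 27 for the blank.
The known cells in column 4 total 69, leaving 83 − 69 = 14 for the blank.
The known cells in row 3 total 74, leaving 83 − 74 = 9 for the blank.
The known cells in row 4 total 58, leaving 83 − 58 = 25 for the blank.

c = 27, k = 14, z = 9, b = 25, a = 32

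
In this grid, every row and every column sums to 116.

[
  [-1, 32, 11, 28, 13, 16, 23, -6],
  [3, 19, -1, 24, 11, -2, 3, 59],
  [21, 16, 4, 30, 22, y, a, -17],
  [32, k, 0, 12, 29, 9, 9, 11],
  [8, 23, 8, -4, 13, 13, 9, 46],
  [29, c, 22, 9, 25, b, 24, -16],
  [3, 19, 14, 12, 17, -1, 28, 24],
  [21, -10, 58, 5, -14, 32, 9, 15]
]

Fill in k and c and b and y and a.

k = 14, c = 3, b = 20, y = 29, a = 11

The known cells in row 4 total 102, leaving 116 − 102 = 14 for the blank.
The known cells in column 2 total 113, leaving 116 − 113 = 3 for the blank.
The known cells in row 6 total 96, leaving 116 − 96 = 20 for the blank.
The known cells in column 7 total 105, leaving 116 − 105 = 11 for the blank.
The known cells in row 3 total 87, leaving 116 − 87 = 29 for the blank.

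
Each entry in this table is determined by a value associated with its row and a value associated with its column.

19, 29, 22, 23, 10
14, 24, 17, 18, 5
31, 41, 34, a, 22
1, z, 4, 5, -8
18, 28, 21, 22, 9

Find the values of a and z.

The difference between any two rows is the same in every column — this is an addition table with the headers hidden.
Row 3 minus row 1 is 31 − 19 = 12, so its entry in column 4 is 23 + 12 = 35.
Row 4 minus row 1 is 1 − 19 = -18, so its entry in column 2 is 29 + (-18) = 11.

a = 35, z = 11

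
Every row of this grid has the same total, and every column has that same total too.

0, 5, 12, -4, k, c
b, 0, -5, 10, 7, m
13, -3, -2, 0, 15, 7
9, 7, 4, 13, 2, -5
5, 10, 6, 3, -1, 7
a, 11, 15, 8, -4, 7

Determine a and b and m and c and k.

Rows 3 and 4 both sum to 30, so that's the common total.
Column 5: 7 + 15 + 2 − 1 − 4 = 19, so its missing entry is 30 − 19 = 11.
Row 6: 11 + 15 + 8 − 4 + 7 = 37, so its missing entry is 30 − 37 = -7.
Row 1: 0 + 5 + 12 − 4 + 11 = 24, so its missing entry is 30 − 24 = 6.
Column 6: 6 + 7 − 5 + 7 + 7 = 22, so its missing entry is 30 − 22 = 8.
Row 2: 0 − 5 + 10 + 7 + 8 = 20, so its missing entry is 30 − 20 = 10.

a = -7, b = 10, m = 8, c = 6, k = 11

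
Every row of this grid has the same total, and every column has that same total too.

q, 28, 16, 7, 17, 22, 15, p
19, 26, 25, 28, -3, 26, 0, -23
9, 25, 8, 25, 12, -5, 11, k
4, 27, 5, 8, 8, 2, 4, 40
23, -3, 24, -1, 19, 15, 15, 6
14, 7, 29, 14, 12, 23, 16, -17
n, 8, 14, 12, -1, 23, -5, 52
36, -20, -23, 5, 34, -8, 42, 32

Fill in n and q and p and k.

n = -5, q = -2, p = -5, k = 13

Rows 2 and 4 both sum to 98, so that's the common total.
Row 3: 9 + 25 + 8 + 25 + 12 − 5 + 11 = 85, so its missing entry is 98 − 85 = 13.
Column 8: -23 + 13 + 40 + 6 − 17 + 52 + 32 = 103, so its missing entry is 98 − 103 = -5.
Row 1: 28 + 16 + 7 + 17 + 22 + 15 − 5 = 100, so its missing entry is 98 − 100 = -2.
Row 7: 8 + 14 + 12 − 1 + 23 − 5 + 52 = 103, so its missing entry is 98 − 103 = -5.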